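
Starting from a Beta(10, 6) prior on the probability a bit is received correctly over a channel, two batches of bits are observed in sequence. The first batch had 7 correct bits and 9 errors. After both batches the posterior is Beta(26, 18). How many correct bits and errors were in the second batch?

9 correct bits and 3 errors

Because Beta–binomial updating is additive in the counts, the combined data contributed (α_post−α_prior, β_post−β_prior) successes and failures.
Total across both batches: 26−10=16 correct bits, 18−6=12 errors.
Subtract the first batch: 16−7=9 correct bits and 12−9=3 errors.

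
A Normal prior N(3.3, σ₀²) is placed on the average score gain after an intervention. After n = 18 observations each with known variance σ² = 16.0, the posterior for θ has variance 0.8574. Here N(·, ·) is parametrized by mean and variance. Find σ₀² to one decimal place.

Posterior precision equals prior precision plus data precision: 1/σ_n² = 1/σ₀² + n/σ².
So 1/σ₀² = 1/0.8574 − 18/16.0 = 1.166317 − 1.125000 = 0.041317.
Hence σ₀² = 1/0.041317 ≈ 24.2.

σ₀² = 24.2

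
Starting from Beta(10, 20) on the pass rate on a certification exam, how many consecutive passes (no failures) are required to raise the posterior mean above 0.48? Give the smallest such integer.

k = 9

After k passes and 0 failures the posterior is Beta(10+k, 20), with mean (10+k)/(10+20+k).
Set (10+k)/(30+k) > 0.48 and solve: k > (0.48·30 − 10)/(1 − 0.48) = 8.462.
The smallest integer exceeding 8.462 is 9, and checking k=9: (19)/(39) = 0.4872 > 0.48.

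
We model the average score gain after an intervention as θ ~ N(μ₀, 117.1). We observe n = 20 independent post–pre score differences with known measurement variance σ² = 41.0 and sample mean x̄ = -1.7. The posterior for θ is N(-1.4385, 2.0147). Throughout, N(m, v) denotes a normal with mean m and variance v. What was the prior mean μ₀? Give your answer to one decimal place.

The posterior mean is a precision-weighted average: μ_n = (τ₀μ₀ + τ_data·x̄)/(τ₀+τ_data), with τ₀=1/σ₀² and τ_data=n/σ².
Here τ₀ = 1/117.1 = 0.008540 and τ_data = 20/41.0 = 0.487805, so τ_n = 0.496345.
Rearranging for μ₀: μ₀ = (μ_n·τ_n − τ_data·x̄)/τ₀ = (-1.4385·0.496345 − 0.487805·-1.7) / 0.008540 = 0.115276/0.008540 ≈ 13.5.

μ₀ = 13.5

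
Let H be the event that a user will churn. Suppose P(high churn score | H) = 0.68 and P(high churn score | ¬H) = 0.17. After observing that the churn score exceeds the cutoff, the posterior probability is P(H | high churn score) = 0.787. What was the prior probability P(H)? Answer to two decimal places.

P(H) = 0.48

In odds form, posterior odds = prior odds × likelihood ratio, so prior odds = posterior odds ÷ LR.
Posterior odds = 0.787/(1−0.787) = 3.6948. LR = 0.68/0.17 = 4.0000.
Prior odds = 3.6948/4.0000 = 0.9237, so P(H) = 0.9237/(1+0.9237) ≈ 0.48.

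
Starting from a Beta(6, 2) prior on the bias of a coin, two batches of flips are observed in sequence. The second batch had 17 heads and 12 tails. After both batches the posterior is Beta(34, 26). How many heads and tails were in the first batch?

11 heads and 12 tails

Because Beta–binomial updating is additive in the counts, the combined data contributed (α_post−α_prior, β_post−β_prior) successes and failures.
Total across both batches: 34−6=28 heads, 26−2=24 tails.
Subtract the second batch: 28−17=11 heads and 24−12=12 tails.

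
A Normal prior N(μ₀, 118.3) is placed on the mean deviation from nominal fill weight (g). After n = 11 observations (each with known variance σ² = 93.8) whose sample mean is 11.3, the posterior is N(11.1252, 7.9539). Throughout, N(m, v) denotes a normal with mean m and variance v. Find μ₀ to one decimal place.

μ₀ = 8.7

The posterior mean is a precision-weighted average: μ_n = (τ₀μ₀ + τ_data·x̄)/(τ₀+τ_data), with τ₀=1/σ₀² and τ_data=n/σ².
Here τ₀ = 1/118.3 = 0.008453 and τ_data = 11/93.8 = 0.117271, so τ_n = 0.125724.
Rearranging for μ₀: μ₀ = (μ_n·τ_n − τ_data·x̄)/τ₀ = (11.1252·0.125724 − 0.117271·11.3) / 0.008453 = 0.073542/0.008453 ≈ 8.7.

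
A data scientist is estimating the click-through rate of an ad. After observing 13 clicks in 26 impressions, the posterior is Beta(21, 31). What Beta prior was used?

Beta is conjugate to the binomial likelihood: posterior = Beta(α+s, β+f).
Subtract the data counts: 21−13=8, 31−13=18.

Beta(8, 18)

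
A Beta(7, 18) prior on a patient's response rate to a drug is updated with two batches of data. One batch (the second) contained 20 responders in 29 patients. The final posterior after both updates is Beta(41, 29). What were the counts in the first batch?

14 responders and 2 non-responders

Because Beta–binomial updating is additive in the counts, the combined data contributed (α_post−α_prior, β_post−β_prior) successes and failures.
Total across both batches: 41−7=34 responders, 29−18=11 non-responders.
Subtract the second batch: 34−20=14 responders and 11−9=2 non-responders.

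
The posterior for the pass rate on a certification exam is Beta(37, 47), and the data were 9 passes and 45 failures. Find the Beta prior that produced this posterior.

Beta is conjugate to the binomial likelihood: posterior = Beta(a+s, b+f).
Subtract the data counts: 37−9=28, 47−45=2.

Beta(28, 2)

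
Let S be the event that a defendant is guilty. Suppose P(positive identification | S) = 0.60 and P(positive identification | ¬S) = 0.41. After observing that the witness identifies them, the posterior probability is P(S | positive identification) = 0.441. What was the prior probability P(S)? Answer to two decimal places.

Bayes' rule in odds form gives O(S|E) = O(S)·[P(E|S)/P(E|¬S)], hence O(S) = O(S|E)/LR.
Posterior odds = 0.441/(1−0.441) = 0.7889. LR = 0.60/0.41 = 1.4634.
Prior odds = 0.7889/1.4634 = 0.5391, so P(S) = 0.5391/(1+0.5391) ≈ 0.35.

P(S) = 0.35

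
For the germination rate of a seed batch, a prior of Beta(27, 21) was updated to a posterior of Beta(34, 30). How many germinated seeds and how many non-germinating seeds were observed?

7 germinated seeds and 9 non-germinating seeds

A Beta(α, β) prior with s successes and f failures in binomial data gives a Beta(α+s, β+f) posterior.
So s = 34 − 27 = 7 and f = 30 − 21 = 9.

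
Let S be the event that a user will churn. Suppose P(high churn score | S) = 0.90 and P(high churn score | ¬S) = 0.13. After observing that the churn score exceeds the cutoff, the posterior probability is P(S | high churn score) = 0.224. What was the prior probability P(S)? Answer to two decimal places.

In odds form, posterior odds = prior odds × likelihood ratio, so prior odds = posterior odds ÷ LR.
Posterior odds = 0.224/(1−0.224) = 0.2887. LR = 0.90/0.13 = 6.9231.
Prior odds = 0.2887/6.9231 = 0.0417, so P(S) = 0.0417/(1+0.0417) ≈ 0.04.

P(S) = 0.04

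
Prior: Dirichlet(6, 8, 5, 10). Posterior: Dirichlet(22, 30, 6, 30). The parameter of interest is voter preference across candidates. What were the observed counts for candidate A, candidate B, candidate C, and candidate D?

counts (16, 22, 1, 20)

For a Dirichlet(α) prior with multinomial counts c, the posterior is Dirichlet(α + c) componentwise.
Counts are posterior − prior componentwise: 22−6=16, 30−8=22, 6−5=1, 30−10=20.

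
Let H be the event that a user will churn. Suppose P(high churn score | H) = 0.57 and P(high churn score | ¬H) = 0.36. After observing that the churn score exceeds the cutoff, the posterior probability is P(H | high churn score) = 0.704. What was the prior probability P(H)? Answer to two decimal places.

P(H) = 0.60

Bayes' rule in odds form gives O(H|E) = O(H)·[P(E|H)/P(E|¬H)], hence O(H) = O(H|E)/LR.
Posterior odds = 0.704/(1−0.704) = 2.3784. LR = 0.57/0.36 = 1.5833.
Prior odds = 2.3784/1.5833 = 1.5022, so P(H) = 1.5022/(1+1.5022) ≈ 0.60.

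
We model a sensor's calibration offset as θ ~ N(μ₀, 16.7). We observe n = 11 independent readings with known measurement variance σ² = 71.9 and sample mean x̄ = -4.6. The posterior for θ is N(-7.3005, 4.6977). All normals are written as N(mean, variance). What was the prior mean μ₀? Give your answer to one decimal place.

μ₀ = -14.2

With known observation variance, the Normal–Normal posterior has precision τ_n = τ₀ + n/σ² and mean μ_n = (τ₀μ₀ + (n/σ²)x̄)/τ_n.
Here τ₀ = 1/16.7 = 0.059880 and τ_data = 11/71.9 = 0.152990, so τ_n = 0.212870.
Rearranging for μ₀: μ₀ = (μ_n·τ_n − τ_data·x̄)/τ₀ = (-7.3005·0.212870 − 0.152990·-4.6) / 0.059880 = -0.850303/0.059880 ≈ -14.2.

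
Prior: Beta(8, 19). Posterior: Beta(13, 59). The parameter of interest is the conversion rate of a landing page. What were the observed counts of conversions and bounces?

A Beta(a, b) prior with s successes and f failures in binomial data gives a Beta(a+s, b+f) posterior.
So s = 13 − 8 = 5 and f = 59 − 19 = 40.

5 conversions and 40 bounces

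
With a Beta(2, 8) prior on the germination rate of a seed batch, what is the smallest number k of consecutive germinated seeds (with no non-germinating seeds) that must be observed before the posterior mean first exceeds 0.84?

After k germinated seeds and 0 non-germinating seeds the posterior is Beta(2+k, 8), with mean (2+k)/(2+8+k).
Set (2+k)/(10+k) > 0.84 and solve: k > (0.84·10 − 2)/(1 − 0.84) = 40.000.
The smallest integer exceeding 40.000 is 41.

k = 41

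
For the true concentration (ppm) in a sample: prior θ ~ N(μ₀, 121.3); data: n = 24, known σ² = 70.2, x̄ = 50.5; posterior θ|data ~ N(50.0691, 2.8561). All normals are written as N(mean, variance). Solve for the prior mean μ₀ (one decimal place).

μ₀ = 32.2

With known observation variance, the Normal–Normal posterior has precision τ_n = τ₀ + n/σ² and mean μ_n = (τ₀μ₀ + (n/σ²)x̄)/τ_n.
Here τ₀ = 1/121.3 = 0.008244 and τ_data = 24/70.2 = 0.341880, so τ_n = 0.350124.
Rearranging for μ₀: μ₀ = (μ_n·τ_n − τ_data·x̄)/τ₀ = (50.0691·0.350124 − 0.341880·50.5) / 0.008244 = 0.265454/0.008244 ≈ 32.2.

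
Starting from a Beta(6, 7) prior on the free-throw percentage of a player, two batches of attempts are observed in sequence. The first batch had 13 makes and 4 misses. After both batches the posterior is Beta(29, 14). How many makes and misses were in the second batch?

Sequential conjugate updates are equivalent to a single update on the pooled data, so total successes = posterior α − prior α and total failures = posterior β − prior β.
Total across both batches: 29−6=23 makes, 14−7=7 misses.
Subtract the first batch: 23−13=10 makes and 7−4=3 misses.

10 makes and 3 misses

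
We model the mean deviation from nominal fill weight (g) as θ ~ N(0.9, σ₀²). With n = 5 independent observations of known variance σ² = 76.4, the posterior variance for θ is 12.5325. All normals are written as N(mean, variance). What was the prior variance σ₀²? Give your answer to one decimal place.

For the Normal–Normal model with known σ², precisions add: τ_n = τ₀ + n/σ².
So 1/σ₀² = 1/12.5325 − 5/76.4 = 0.079793 − 0.065445 = 0.014348.
Hence σ₀² = 1/0.014348 ≈ 69.7.

σ₀² = 69.7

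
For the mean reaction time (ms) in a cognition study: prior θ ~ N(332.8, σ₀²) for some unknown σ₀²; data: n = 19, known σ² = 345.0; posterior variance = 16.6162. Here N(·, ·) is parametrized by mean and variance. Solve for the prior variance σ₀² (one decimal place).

σ₀² = 195.7

Posterior precision equals prior precision plus data precision: 1/σ_n² = 1/σ₀² + n/σ².
So 1/σ₀² = 1/16.6162 − 19/345.0 = 0.060182 − 0.055072 = 0.005110.
Hence σ₀² = 1/0.005110 ≈ 195.7.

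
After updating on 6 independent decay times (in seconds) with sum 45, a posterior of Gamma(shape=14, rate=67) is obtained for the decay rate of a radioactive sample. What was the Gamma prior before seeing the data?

Gamma–exponential conjugacy: posterior shape = α + n, posterior rate = β + Σtᵢ.
So α = 14 − 6 = 8 and β = 67 − 45 = 22.

Gamma(shape=8, rate=22)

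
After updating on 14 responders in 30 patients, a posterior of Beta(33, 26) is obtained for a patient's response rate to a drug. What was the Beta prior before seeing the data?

Beta(19, 10)

Beta is conjugate to the binomial likelihood: posterior = Beta(α+s, β+f).
So α = 33 − 14 = 19 and β = 26 − 16 = 10.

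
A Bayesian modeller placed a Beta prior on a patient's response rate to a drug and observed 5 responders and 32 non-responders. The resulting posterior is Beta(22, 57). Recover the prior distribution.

Beta is conjugate to the binomial likelihood: posterior = Beta(α+s, β+f).
So α = 22 − 5 = 17 and β = 57 − 32 = 25.

Beta(17, 25)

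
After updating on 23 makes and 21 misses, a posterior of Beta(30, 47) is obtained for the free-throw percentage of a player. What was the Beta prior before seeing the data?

Beta(7, 26)

Under Beta–binomial conjugacy the posterior parameters are (a+s, b+f).
So a = 30 − 23 = 7 and b = 47 − 21 = 26.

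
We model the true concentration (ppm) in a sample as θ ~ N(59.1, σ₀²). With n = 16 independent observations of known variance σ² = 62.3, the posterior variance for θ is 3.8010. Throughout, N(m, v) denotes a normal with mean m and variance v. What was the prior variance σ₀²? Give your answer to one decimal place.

Posterior precision equals prior precision plus data precision: 1/σ_n² = 1/σ₀² + n/σ².
So 1/σ₀² = 1/3.8010 − 16/62.3 = 0.263089 − 0.256822 = 0.006267.
Hence σ₀² = 1/0.006267 ≈ 159.6.

σ₀² = 159.6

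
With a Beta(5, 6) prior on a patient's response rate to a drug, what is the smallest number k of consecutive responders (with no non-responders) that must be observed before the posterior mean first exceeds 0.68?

k = 8

After k responders and 0 non-responders the posterior is Beta(5+k, 6), with mean (5+k)/(5+6+k).
Set (5+k)/(11+k) > 0.68 and solve: k > (0.68·11 − 5)/(1 − 0.68) = 7.750.
The smallest integer exceeding 7.750 is 8, and checking k=8: (13)/(19) = 0.6842 > 0.68.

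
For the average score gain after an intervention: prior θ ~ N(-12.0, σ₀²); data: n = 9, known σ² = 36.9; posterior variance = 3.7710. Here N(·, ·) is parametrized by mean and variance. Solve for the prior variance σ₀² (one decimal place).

Posterior precision equals prior precision plus data precision: 1/σ_n² = 1/σ₀² + n/σ².
So 1/σ₀² = 1/3.7710 − 9/36.9 = 0.265182 − 0.243902 = 0.021280.
Hence σ₀² = 1/0.021280 ≈ 47.0.

σ₀² = 47.0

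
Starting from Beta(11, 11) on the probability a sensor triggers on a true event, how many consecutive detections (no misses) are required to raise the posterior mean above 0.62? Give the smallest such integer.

k = 7

After k detections and 0 misses the posterior is Beta(11+k, 11), with mean (11+k)/(11+11+k).
Set (11+k)/(22+k) > 0.62 and solve: k > (0.62·22 − 11)/(1 − 0.62) = 6.947.
The smallest integer exceeding 6.947 is 7, and checking k=7: (18)/(29) = 0.6207 > 0.62.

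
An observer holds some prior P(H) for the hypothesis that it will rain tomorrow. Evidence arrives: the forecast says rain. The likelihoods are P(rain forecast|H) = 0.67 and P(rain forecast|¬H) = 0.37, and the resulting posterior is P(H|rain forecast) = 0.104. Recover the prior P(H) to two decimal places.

P(H) = 0.06

Bayes' rule in odds form gives O(H|E) = O(H)·[P(E|H)/P(E|¬H)], hence O(H) = O(H|E)/LR.
Posterior odds = 0.104/(1−0.104) = 0.1161. LR = 0.67/0.37 = 1.8108.
Prior odds = 0.1161/1.8108 = 0.0641, so P(H) = 0.0641/(1+0.0641) ≈ 0.06.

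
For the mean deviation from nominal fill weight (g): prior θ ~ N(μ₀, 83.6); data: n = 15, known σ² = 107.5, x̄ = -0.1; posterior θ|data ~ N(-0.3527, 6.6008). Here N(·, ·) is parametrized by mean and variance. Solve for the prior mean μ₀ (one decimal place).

The posterior mean is a precision-weighted average: μ_n = (τ₀μ₀ + τ_data·x̄)/(τ₀+τ_data), with τ₀=1/σ₀² and τ_data=n/σ².
Here τ₀ = 1/83.6 = 0.011962 and τ_data = 15/107.5 = 0.139535, so τ_n = 0.151497.
Rearranging for μ₀: μ₀ = (μ_n·τ_n − τ_data·x̄)/τ₀ = (-0.3527·0.151497 − 0.139535·-0.1) / 0.011962 = -0.039479/0.011962 ≈ -3.3.

μ₀ = -3.3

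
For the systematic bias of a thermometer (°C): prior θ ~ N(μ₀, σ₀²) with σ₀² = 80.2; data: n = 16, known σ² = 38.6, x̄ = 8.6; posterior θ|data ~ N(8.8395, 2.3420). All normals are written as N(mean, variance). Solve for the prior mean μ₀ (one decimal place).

μ₀ = 16.8

The posterior mean is a precision-weighted average: μ_n = (τ₀μ₀ + τ_data·x̄)/(τ₀+τ_data), with τ₀=1/σ₀² and τ_data=n/σ².
Here τ₀ = 1/80.2 = 0.012469 and τ_data = 16/38.6 = 0.414508, so τ_n = 0.426977.
Rearranging for μ₀: μ₀ = (μ_n·τ_n − τ_data·x̄)/τ₀ = (8.8395·0.426977 − 0.414508·8.6) / 0.012469 = 0.209494/0.012469 ≈ 16.8.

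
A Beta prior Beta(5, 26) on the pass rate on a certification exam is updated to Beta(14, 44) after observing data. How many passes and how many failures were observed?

Under Beta–binomial conjugacy the posterior parameters are (α+s, β+f).
So s = 14 − 5 = 9 and f = 44 − 26 = 18.

9 passes and 18 failures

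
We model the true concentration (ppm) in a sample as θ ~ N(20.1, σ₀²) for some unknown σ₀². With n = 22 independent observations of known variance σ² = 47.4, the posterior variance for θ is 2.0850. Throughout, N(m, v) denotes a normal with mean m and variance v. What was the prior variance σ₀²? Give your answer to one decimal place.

σ₀² = 64.6

For the Normal–Normal model with known σ², precisions add: τ_n = τ₀ + n/σ².
So 1/σ₀² = 1/2.0850 − 22/47.4 = 0.479616 − 0.464135 = 0.015481.
Hence σ₀² = 1/0.015481 ≈ 64.6.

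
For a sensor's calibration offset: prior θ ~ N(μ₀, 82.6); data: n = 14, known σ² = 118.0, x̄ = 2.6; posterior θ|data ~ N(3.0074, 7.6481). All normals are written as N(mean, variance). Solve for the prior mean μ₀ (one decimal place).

The posterior mean is a precision-weighted average: μ_n = (τ₀μ₀ + τ_data·x̄)/(τ₀+τ_data), with τ₀=1/σ₀² and τ_data=n/σ².
Here τ₀ = 1/82.6 = 0.012107 and τ_data = 14/118.0 = 0.118644, so τ_n = 0.130751.
Rearranging for μ₀: μ₀ = (μ_n·τ_n − τ_data·x̄)/τ₀ = (3.0074·0.130751 − 0.118644·2.6) / 0.012107 = 0.084746/0.012107 ≈ 7.0.

μ₀ = 7.0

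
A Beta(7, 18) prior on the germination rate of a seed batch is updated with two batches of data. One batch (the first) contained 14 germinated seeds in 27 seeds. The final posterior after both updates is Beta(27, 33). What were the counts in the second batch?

6 germinated seeds and 2 non-germinating seeds

Because Beta–binomial updating is additive in the counts, the combined data contributed (α_post−α_prior, β_post−β_prior) successes and failures.
Total across both batches: 27−7=20 germinated seeds, 33−18=15 non-germinating seeds.
Subtract the first batch: 20−14=6 germinated seeds and 15−13=2 non-germinating seeds.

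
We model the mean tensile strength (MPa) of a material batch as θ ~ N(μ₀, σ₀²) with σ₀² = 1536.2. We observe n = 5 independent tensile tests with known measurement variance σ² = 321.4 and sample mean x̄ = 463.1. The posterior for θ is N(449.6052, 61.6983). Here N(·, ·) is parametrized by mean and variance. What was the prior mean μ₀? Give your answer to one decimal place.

With known observation variance, the Normal–Normal posterior has precision τ_n = τ₀ + n/σ² and mean μ_n = (τ₀μ₀ + (n/σ²)x̄)/τ_n.
Here τ₀ = 1/1536.2 = 0.000651 and τ_data = 5/321.4 = 0.015557, so τ_n = 0.016208.
Rearranging for μ₀: μ₀ = (μ_n·τ_n − τ_data·x̄)/τ₀ = (449.6052·0.016208 − 0.015557·463.1) / 0.000651 = 0.082754/0.000651 ≈ 127.1.

μ₀ = 127.1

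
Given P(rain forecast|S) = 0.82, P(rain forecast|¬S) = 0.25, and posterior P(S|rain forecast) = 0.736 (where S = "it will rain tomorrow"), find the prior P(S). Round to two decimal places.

P(S) = 0.46

Bayes' rule in odds form gives O(S|E) = O(S)·[P(E|S)/P(E|¬S)], hence O(S) = O(S|E)/LR.
Posterior odds = 0.736/(1−0.736) = 2.7879. LR = 0.82/0.25 = 3.2800.
Prior odds = 2.7879/3.2800 = 0.8500, so P(S) = 0.8500/(1+0.8500) ≈ 0.46.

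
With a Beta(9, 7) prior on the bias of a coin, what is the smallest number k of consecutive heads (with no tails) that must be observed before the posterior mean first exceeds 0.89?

k = 48

After k heads and 0 tails the posterior is Beta(9+k, 7), with mean (9+k)/(9+7+k).
Set (9+k)/(16+k) > 0.89 and solve: k > (0.89·16 − 9)/(1 − 0.89) = 47.636.
The smallest integer exceeding 47.636 is 48, and checking k=48: (57)/(64) = 0.8906 > 0.89.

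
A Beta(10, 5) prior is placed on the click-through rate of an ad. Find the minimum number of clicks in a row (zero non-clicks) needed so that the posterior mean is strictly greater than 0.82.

After k clicks and 0 non-clicks the posterior is Beta(10+k, 5), with mean (10+k)/(10+5+k).
Set (10+k)/(15+k) > 0.82 and solve: k > (0.82·15 − 10)/(1 − 0.82) = 12.778.
The smallest integer exceeding 12.778 is 13, and checking k=13: (23)/(28) = 0.8214 > 0.82.

k = 13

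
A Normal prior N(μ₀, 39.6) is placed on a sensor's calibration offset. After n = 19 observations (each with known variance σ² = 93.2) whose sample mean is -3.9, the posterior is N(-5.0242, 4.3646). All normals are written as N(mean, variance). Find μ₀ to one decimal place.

μ₀ = -14.1

With known observation variance, the Normal–Normal posterior has precision τ_n = τ₀ + n/σ² and mean μ_n = (τ₀μ₀ + (n/σ²)x̄)/τ_n.
Here τ₀ = 1/39.6 = 0.025253 and τ_data = 19/93.2 = 0.203863, so τ_n = 0.229116.
Rearranging for μ₀: μ₀ = (μ_n·τ_n − τ_data·x̄)/τ₀ = (-5.0242·0.229116 − 0.203863·-3.9) / 0.025253 = -0.356059/0.025253 ≈ -14.1.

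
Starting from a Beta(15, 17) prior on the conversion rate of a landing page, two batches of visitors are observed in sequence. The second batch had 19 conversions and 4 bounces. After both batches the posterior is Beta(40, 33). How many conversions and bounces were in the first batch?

Sequential conjugate updates are equivalent to a single update on the pooled data, so total successes = posterior α − prior α and total failures = posterior β − prior β.
Total across both batches: 40−15=25 conversions, 33−17=16 bounces.
Subtract the second batch: 25−19=6 conversions and 16−4=12 bounces.

6 conversions and 12 bounces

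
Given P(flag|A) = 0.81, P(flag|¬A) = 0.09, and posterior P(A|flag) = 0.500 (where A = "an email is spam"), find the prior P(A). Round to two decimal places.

P(A) = 0.10

Bayes' rule in odds form gives O(A|E) = O(A)·[P(E|A)/P(E|¬A)], hence O(A) = O(A|E)/LR.
Posterior odds = 0.500/(1−0.500) = 1.0000. LR = 0.81/0.09 = 9.0000.
Prior odds = 1.0000/9.0000 = 0.1111, so P(A) = 0.1111/(1+0.1111) ≈ 0.10.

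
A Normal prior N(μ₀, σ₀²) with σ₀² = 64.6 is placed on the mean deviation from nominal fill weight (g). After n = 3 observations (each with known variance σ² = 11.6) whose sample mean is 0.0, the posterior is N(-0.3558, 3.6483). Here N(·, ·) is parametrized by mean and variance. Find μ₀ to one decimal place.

μ₀ = -6.3

The posterior mean is a precision-weighted average: μ_n = (τ₀μ₀ + τ_data·x̄)/(τ₀+τ_data), with τ₀=1/σ₀² and τ_data=n/σ².
Here τ₀ = 1/64.6 = 0.015480 and τ_data = 3/11.6 = 0.258621, so τ_n = 0.274101.
Rearranging for μ₀: μ₀ = (μ_n·τ_n − τ_data·x̄)/τ₀ = (-0.3558·0.274101 − 0.258621·0.0) / 0.015480 = -0.097525/0.015480 ≈ -6.3.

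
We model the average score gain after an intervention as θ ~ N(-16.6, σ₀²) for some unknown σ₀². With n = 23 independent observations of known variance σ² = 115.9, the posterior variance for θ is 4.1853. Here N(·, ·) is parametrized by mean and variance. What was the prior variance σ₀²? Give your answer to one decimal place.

Posterior precision equals prior precision plus data precision: 1/σ_n² = 1/σ₀² + n/σ².
So 1/σ₀² = 1/4.1853 − 23/115.9 = 0.238931 − 0.198447 = 0.040484.
Hence σ₀² = 1/0.040484 ≈ 24.7.

σ₀² = 24.7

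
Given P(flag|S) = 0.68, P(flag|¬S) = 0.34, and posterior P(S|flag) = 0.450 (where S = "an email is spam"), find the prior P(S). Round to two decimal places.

Bayes' rule in odds form gives O(S|E) = O(S)·[P(E|S)/P(E|¬S)], hence O(S) = O(S|E)/LR.
Posterior odds = 0.450/(1−0.450) = 0.8182. LR = 0.68/0.34 = 2.0000.
Prior odds = 0.8182/2.0000 = 0.4091, so P(S) = 0.4091/(1+0.4091) ≈ 0.29.

P(S) = 0.29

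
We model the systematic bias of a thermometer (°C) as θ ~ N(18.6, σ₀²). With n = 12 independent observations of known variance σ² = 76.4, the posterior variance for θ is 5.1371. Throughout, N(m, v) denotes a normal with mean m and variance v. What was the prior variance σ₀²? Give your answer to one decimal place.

Posterior precision equals prior precision plus data precision: 1/σ_n² = 1/σ₀² + n/σ².
So 1/σ₀² = 1/5.1371 − 12/76.4 = 0.194662 − 0.157068 = 0.037594.
Hence σ₀² = 1/0.037594 ≈ 26.6.

σ₀² = 26.6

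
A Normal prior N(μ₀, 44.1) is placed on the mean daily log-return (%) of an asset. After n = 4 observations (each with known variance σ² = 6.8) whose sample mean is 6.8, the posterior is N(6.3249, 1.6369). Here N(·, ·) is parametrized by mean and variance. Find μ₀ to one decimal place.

The posterior mean is a precision-weighted average: μ_n = (τ₀μ₀ + τ_data·x̄)/(τ₀+τ_data), with τ₀=1/σ₀² and τ_data=n/σ².
Here τ₀ = 1/44.1 = 0.022676 and τ_data = 4/6.8 = 0.588235, so τ_n = 0.610911.
Rearranging for μ₀: μ₀ = (μ_n·τ_n − τ_data·x̄)/τ₀ = (6.3249·0.610911 − 0.588235·6.8) / 0.022676 = -0.136047/0.022676 ≈ -6.0.

μ₀ = -6.0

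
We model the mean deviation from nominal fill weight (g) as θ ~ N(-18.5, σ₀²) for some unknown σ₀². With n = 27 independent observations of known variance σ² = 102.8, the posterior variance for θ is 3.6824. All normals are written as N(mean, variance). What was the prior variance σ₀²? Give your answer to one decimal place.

For the Normal–Normal model with known σ², precisions add: τ_n = τ₀ + n/σ².
So 1/σ₀² = 1/3.6824 − 27/102.8 = 0.271562 − 0.262646 = 0.008916.
Hence σ₀² = 1/0.008916 ≈ 112.2.

σ₀² = 112.2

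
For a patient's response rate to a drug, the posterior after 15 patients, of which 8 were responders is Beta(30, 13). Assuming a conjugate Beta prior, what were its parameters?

Beta is conjugate to the binomial likelihood: posterior = Beta(α+s, β+f).
So α = 30 − 8 = 22 and β = 13 − 7 = 6.

Beta(22, 6)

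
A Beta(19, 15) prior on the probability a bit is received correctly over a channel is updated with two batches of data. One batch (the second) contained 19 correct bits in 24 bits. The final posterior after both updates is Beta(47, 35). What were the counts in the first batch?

Sequential conjugate updates are equivalent to a single update on the pooled data, so total successes = posterior α − prior α and total failures = posterior β − prior β.
Total across both batches: 47−19=28 correct bits, 35−15=20 errors.
Subtract the second batch: 28−19=9 correct bits and 20−5=15 errors.

9 correct bits and 15 errors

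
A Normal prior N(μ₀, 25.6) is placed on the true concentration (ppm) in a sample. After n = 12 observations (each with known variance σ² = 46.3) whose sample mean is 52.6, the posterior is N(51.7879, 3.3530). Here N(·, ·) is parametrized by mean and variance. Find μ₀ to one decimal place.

μ₀ = 46.4

With known observation variance, the Normal–Normal posterior has precision τ_n = τ₀ + n/σ² and mean μ_n = (τ₀μ₀ + (n/σ²)x̄)/τ_n.
Here τ₀ = 1/25.6 = 0.039062 and τ_data = 12/46.3 = 0.259179, so τ_n = 0.298241.
Rearranging for μ₀: μ₀ = (μ_n·τ_n − τ_data·x̄)/τ₀ = (51.7879·0.298241 − 0.259179·52.6) / 0.039062 = 1.812460/0.039062 ≈ 46.4.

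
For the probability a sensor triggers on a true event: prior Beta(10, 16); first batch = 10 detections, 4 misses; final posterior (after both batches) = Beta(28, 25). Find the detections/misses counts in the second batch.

Sequential conjugate updates are equivalent to a single update on the pooled data, so total successes = posterior α − prior α and total failures = posterior β − prior β.
Total across both batches: 28−10=18 detections, 25−16=9 misses.
Subtract the first batch: 18−10=8 detections and 9−4=5 misses.

8 detections and 5 misses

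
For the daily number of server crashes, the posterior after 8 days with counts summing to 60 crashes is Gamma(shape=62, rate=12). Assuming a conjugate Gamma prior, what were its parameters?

Gamma(shape=2, rate=4)

A Gamma(α, β) prior (rate parametrization) on a Poisson rate with n observations summing to S gives posterior Gamma(α+S, β+n).
So α = 62 − 60 = 2 and β = 12 − 8 = 4.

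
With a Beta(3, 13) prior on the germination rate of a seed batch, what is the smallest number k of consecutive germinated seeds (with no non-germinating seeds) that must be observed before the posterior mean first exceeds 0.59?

After k germinated seeds and 0 non-germinating seeds the posterior is Beta(3+k, 13), with mean (3+k)/(3+13+k).
Set (3+k)/(16+k) > 0.59 and solve: k > (0.59·16 − 3)/(1 − 0.59) = 15.707.
The smallest integer exceeding 15.707 is 16.

k = 16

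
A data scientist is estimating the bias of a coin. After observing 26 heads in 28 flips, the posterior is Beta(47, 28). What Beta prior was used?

A Beta(a, b) prior with s successes and f failures in binomial data gives a Beta(a+s, b+f) posterior.
Subtract the data counts: 47−26=21, 28−2=26.

Beta(21, 26)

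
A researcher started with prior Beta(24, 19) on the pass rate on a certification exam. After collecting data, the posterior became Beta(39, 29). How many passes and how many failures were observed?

15 passes and 10 failures

A Beta(a, b) prior with s successes and f failures in binomial data gives a Beta(a+s, b+f) posterior.
Match parameters: s=39−24=15, f=29−19=10.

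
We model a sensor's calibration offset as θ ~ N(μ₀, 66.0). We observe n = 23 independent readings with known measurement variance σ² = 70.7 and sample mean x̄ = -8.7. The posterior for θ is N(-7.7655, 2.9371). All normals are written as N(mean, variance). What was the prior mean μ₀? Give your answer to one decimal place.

μ₀ = 12.3

With known observation variance, the Normal–Normal posterior has precision τ_n = τ₀ + n/σ² and mean μ_n = (τ₀μ₀ + (n/σ²)x̄)/τ_n.
Here τ₀ = 1/66.0 = 0.015152 and τ_data = 23/70.7 = 0.325318, so τ_n = 0.340470.
Rearranging for μ₀: μ₀ = (μ_n·τ_n − τ_data·x̄)/τ₀ = (-7.7655·0.340470 − 0.325318·-8.7) / 0.015152 = 0.186347/0.015152 ≈ 12.3.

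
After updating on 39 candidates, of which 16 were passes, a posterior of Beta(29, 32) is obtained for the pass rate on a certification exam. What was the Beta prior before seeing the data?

A Beta(a, b) prior with s successes and f failures in binomial data gives a Beta(a+s, b+f) posterior.
Subtract the data counts: 29−16=13, 32−23=9.

Beta(13, 9)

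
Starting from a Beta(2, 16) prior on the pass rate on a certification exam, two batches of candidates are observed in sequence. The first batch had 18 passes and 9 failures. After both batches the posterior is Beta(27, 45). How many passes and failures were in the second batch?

7 passes and 20 failures

Because Beta–binomial updating is additive in the counts, the combined data contributed (α_post−α_prior, β_post−β_prior) successes and failures.
Total across both batches: 27−2=25 passes, 45−16=29 failures.
Subtract the first batch: 25−18=7 passes and 29−9=20 failures.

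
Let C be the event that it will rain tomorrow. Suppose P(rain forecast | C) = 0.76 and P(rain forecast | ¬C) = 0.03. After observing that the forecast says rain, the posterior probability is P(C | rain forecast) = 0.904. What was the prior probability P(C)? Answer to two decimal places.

P(C) = 0.27

Bayes' rule in odds form gives O(C|E) = O(C)·[P(E|C)/P(E|¬C)], hence O(C) = O(C|E)/LR.
Posterior odds = 0.904/(1−0.904) = 9.4167. LR = 0.76/0.03 = 25.3333.
Prior odds = 9.4167/25.3333 = 0.3717, so P(C) = 0.3717/(1+0.3717) ≈ 0.27.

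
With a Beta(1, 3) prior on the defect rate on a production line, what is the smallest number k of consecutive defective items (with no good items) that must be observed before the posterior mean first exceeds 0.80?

After k defective items and 0 good items the posterior is Beta(1+k, 3), with mean (1+k)/(1+3+k).
Set (1+k)/(4+k) > 0.80 and solve: k > (0.80·4 − 1)/(1 − 0.80) = 11.000.
The smallest integer exceeding 11.000 is 12, and checking k=12: (13)/(16) = 0.8125 > 0.80.

k = 12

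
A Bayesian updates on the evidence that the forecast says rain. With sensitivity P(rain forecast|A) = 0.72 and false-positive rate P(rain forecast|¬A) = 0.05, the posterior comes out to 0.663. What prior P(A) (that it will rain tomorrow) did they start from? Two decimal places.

P(A) = 0.12

In odds form, posterior odds = prior odds × likelihood ratio, so prior odds = posterior odds ÷ LR.
Posterior odds = 0.663/(1−0.663) = 1.9674. LR = 0.72/0.05 = 14.4000.
Prior odds = 1.9674/14.4000 = 0.1366, so P(A) = 0.1366/(1+0.1366) ≈ 0.12.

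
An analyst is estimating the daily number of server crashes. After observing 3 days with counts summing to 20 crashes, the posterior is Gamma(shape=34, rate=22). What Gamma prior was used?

A Gamma(α, β) prior (rate parametrization) on a Poisson rate with n observations summing to S gives posterior Gamma(α+S, β+n).
So α = 34 − 20 = 14 and β = 22 − 3 = 19.

Gamma(shape=14, rate=19)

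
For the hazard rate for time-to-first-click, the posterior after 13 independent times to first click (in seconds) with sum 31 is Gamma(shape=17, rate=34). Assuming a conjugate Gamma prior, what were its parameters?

Gamma–exponential conjugacy: posterior shape = α + n, posterior rate = β + Σtᵢ.
So α = 17 − 13 = 4 and β = 34 − 31 = 3.

Gamma(shape=4, rate=3)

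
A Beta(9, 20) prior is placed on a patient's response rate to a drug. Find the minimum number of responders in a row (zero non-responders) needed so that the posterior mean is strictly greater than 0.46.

k = 9

After k responders and 0 non-responders the posterior is Beta(9+k, 20), with mean (9+k)/(9+20+k).
Set (9+k)/(29+k) > 0.46 and solve: k > (0.46·29 − 9)/(1 − 0.46) = 8.037.
The smallest integer exceeding 8.037 is 9, and checking k=9: (18)/(38) = 0.4737 > 0.46.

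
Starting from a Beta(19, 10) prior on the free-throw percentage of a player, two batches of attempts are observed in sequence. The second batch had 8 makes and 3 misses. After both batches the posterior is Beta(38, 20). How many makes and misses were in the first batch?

11 makes and 7 misses

Because Beta–binomial updating is additive in the counts, the combined data contributed (α_post−α_prior, β_post−β_prior) successes and failures.
Total across both batches: 38−19=19 makes, 20−10=10 misses.
Subtract the second batch: 19−8=11 makes and 10−3=7 misses.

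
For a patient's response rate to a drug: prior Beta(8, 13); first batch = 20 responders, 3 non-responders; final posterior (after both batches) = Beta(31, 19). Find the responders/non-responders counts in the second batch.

3 responders and 3 non-responders

Because Beta–binomial updating is additive in the counts, the combined data contributed (α_post−α_prior, β_post−β_prior) successes and failures.
Total across both batches: 31−8=23 responders, 19−13=6 non-responders.
Subtract the first batch: 23−20=3 responders and 6−3=3 non-responders.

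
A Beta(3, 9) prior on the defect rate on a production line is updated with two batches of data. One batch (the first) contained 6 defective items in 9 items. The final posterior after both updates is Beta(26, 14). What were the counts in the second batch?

Because Beta–binomial updating is additive in the counts, the combined data contributed (α_post−α_prior, β_post−β_prior) successes and failures.
Total across both batches: 26−3=23 defective items, 14−9=5 good items.
Subtract the first batch: 23−6=17 defective items and 5−3=2 good items.

17 defective items and 2 good items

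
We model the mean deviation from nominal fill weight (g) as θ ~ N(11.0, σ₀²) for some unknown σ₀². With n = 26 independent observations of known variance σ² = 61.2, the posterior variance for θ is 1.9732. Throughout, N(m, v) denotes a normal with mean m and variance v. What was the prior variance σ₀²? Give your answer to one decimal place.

σ₀² = 12.2

Posterior precision equals prior precision plus data precision: 1/σ_n² = 1/σ₀² + n/σ².
So 1/σ₀² = 1/1.9732 − 26/61.2 = 0.506791 − 0.424837 = 0.081954.
Hence σ₀² = 1/0.081954 ≈ 12.2.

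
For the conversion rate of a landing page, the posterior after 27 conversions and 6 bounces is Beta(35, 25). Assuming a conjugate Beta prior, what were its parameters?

Beta(8, 19)

Beta is conjugate to the binomial likelihood: posterior = Beta(α+s, β+f).
So α = 35 − 27 = 8 and β = 25 − 6 = 19.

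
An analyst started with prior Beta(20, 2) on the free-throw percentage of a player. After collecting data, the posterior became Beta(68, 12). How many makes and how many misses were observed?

Under Beta–binomial conjugacy the posterior parameters are (a+s, b+f).
So s = 68 − 20 = 48 and f = 12 − 2 = 10.

48 makes and 10 misses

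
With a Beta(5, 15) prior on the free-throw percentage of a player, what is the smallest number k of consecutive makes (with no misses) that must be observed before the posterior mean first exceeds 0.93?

After k makes and 0 misses the posterior is Beta(5+k, 15), with mean (5+k)/(5+15+k).
Set (5+k)/(20+k) > 0.93 and solve: k > (0.93·20 − 5)/(1 − 0.93) = 194.286.
The smallest integer exceeding 194.286 is 195.

k = 195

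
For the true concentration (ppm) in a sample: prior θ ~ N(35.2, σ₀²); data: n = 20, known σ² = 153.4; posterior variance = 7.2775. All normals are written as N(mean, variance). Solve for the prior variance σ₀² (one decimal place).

σ₀² = 142.2

For the Normal–Normal model with known σ², precisions add: τ_n = τ₀ + n/σ².
So 1/σ₀² = 1/7.2775 − 20/153.4 = 0.137410 − 0.130378 = 0.007032.
Hence σ₀² = 1/0.007032 ≈ 142.2.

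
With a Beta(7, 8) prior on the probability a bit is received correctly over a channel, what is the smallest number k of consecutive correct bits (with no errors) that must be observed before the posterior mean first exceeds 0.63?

k = 7

After k correct bits and 0 errors the posterior is Beta(7+k, 8), with mean (7+k)/(7+8+k).
Set (7+k)/(15+k) > 0.63 and solve: k > (0.63·15 − 7)/(1 − 0.63) = 6.622.
The smallest integer exceeding 6.622 is 7, and checking k=7: (14)/(22) = 0.6364 > 0.63.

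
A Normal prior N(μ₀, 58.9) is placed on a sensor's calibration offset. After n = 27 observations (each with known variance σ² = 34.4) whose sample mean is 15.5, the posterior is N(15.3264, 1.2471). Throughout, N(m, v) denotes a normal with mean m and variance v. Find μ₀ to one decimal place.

μ₀ = 7.3

With known observation variance, the Normal–Normal posterior has precision τ_n = τ₀ + n/σ² and mean μ_n = (τ₀μ₀ + (n/σ²)x̄)/τ_n.
Here τ₀ = 1/58.9 = 0.016978 and τ_data = 27/34.4 = 0.784884, so τ_n = 0.801862.
Rearranging for μ₀: μ₀ = (μ_n·τ_n − τ_data·x̄)/τ₀ = (15.3264·0.801862 − 0.784884·15.5) / 0.016978 = 0.123956/0.016978 ≈ 7.3.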